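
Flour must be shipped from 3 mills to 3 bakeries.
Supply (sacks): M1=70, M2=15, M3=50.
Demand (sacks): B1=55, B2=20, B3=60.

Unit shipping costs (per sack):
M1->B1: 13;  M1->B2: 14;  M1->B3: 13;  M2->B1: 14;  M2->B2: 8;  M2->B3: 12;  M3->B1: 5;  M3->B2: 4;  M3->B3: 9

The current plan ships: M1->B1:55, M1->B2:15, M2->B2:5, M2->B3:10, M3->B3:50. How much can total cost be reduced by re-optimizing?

260

Current plan cost = 55·13 + 15·14 + 5·8 + 10·12 + 50·9 = 1535.
Optimal plan:
  M1–B1: 10 × 13 = 130
  M1–B3: 60 × 13 = 780
  M2–B2: 15 × 8 = 120
  M3–B1: 45 × 5 = 225
  M3–B2: 5 × 4 = 20
Optimal cost = 1275.
Saving = 1535 − 1275 = 260.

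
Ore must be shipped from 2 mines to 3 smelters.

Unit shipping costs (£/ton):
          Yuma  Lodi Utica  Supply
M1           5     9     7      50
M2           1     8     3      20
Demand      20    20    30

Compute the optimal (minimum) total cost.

Optimal allocation:
  M1 to Yuma: 20 × £5 = £100
  M1 to Lodi: 20 × £9 = £180
  M1 to Utica: 10 × £7 = £70
  M2 to Utica: 20 × £3 = £60
Total = 100 + 180 + 70 + 60 = £410.
(Supply check: M1 ships 50; M2 ships 20.)

410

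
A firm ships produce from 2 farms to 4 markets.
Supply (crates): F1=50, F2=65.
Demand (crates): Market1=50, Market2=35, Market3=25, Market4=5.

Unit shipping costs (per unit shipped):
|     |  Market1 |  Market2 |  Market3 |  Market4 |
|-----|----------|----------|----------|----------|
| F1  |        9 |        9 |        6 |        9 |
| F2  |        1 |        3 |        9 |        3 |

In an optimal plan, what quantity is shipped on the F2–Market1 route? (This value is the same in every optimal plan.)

Solving gives:
  F1→Market2: 25 × 9 = 225
  F1→Market3: 25 × 6 = 150
  F2→Market1: 50 × 1 = 50
  F2→Market2: 10 × 3 = 30
  F2→Market4: 5 × 3 = 15
Total cost = 470.
So F2→Market1 carries 50 crates.

50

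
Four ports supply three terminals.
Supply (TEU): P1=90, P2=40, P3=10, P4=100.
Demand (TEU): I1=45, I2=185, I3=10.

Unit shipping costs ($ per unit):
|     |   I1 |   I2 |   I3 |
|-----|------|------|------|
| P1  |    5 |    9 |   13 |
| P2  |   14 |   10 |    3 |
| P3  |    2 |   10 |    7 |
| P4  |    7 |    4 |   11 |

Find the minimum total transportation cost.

A cheapest plan:
  P1 to I1: 35 TEU
  P1 to I2: 55 TEU
  P2 to I2: 30 TEU
  P2 to I3: 10 TEU
  P3 to I1: 10 TEU
  P4 to I2: 100 TEU
Total cost = $1420.
(Supply check: P1 ships 90; P2 ships 40; P3 ships 10; P4 ships 100.)

1420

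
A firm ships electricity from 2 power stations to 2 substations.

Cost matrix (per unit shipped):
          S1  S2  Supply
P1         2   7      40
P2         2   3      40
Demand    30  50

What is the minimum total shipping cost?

An optimal shipping plan:
  P1->S1: 30 × 2 = 60
  P1->S2: 10 × 7 = 70
  P2->S2: 40 × 3 = 120
Total = 60 + 70 + 120 = 250.
(Supply check: P1 ships 40; P2 ships 40.)

250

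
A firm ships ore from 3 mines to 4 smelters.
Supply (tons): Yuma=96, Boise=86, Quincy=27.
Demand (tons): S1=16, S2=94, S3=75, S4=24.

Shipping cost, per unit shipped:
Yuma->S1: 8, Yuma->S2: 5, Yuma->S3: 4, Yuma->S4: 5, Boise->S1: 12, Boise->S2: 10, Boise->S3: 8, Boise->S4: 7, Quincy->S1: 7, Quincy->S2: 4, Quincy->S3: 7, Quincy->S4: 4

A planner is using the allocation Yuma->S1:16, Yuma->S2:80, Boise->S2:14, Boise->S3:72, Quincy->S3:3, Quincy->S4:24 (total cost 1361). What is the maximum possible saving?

Current plan cost = 16·8 + 80·5 + 14·10 + 72·8 + 3·7 + 24·4 = 1361.
Optimal plan:
  Yuma–S2: 83 × 5 = 415
  Yuma–S3: 13 × 4 = 52
  Boise–S3: 62 × 8 = 496
  Boise–S4: 24 × 7 = 168
  Quincy–S1: 16 × 7 = 112
  Quincy–S2: 11 × 4 = 44
Optimal cost = 1287.
Saving = 1361 − 1287 = 74.

74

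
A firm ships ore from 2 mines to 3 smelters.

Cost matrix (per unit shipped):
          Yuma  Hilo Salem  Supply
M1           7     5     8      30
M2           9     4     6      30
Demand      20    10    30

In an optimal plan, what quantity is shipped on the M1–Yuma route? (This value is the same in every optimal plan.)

The minimum-cost plan:
  M1->Yuma: 20 × 7 = 140
  M1->Hilo: 10 × 5 = 50
  M2->Salem: 30 × 6 = 180
Total cost = 370.
So M1→Yuma carries 20 tons.

20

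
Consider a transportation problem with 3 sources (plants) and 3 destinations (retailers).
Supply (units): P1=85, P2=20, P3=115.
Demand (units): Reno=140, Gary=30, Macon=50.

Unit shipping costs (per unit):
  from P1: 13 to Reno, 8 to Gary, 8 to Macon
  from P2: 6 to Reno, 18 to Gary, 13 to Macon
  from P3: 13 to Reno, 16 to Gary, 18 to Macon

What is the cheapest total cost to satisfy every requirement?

One minimum-cost allocation:
  P1->Reno: 5 × 13 = 65
  P1->Gary: 30 × 8 = 240
  P1->Macon: 50 × 8 = 400
  P2->Reno: 20 × 6 = 120
  P3->Reno: 115 × 13 = 1495
Total = 65 + 240 + 400 + 120 + 1495 = 2320.

2320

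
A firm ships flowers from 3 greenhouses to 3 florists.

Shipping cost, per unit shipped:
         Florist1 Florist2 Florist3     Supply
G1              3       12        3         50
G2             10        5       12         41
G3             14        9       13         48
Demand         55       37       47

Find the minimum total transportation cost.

1000

An optimal shipping plan:
  G1 to Florist1: 50 × 3 = 150
  G2 to Florist1: 4 × 10 = 40
  G2 to Florist2: 37 × 5 = 185
  G3 to Florist1: 1 × 14 = 14
  G3 to Florist3: 47 × 13 = 611
Total = 150 + 40 + 185 + 14 + 611 = 1000.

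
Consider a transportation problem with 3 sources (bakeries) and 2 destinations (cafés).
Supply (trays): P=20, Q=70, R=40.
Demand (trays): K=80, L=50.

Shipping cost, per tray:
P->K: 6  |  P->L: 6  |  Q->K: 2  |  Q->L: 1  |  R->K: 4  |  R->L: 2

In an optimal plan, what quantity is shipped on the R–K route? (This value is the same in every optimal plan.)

0

Solving gives:
  P–K: 20 × 6 = 120
  Q–K: 60 × 2 = 120
  Q–L: 10 × 1 = 10
  R–L: 40 × 2 = 80
Total cost = 330.
The route R→K is not used.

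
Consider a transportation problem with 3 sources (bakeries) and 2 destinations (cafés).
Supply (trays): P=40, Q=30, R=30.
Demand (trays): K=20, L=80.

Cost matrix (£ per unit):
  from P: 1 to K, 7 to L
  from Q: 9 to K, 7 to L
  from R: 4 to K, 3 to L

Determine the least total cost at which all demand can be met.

460

A cheapest plan:
  P–K: 20 trays
  P–L: 20 trays
  Q–L: 30 trays
  R–L: 30 trays
Total cost = £460.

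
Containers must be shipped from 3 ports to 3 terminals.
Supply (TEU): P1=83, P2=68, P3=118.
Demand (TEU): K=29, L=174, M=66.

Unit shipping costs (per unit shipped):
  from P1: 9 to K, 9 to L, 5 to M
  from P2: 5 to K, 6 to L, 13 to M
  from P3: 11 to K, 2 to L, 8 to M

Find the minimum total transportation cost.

Optimal allocation:
  P1–L: 17 × 9 = 153
  P1–M: 66 × 5 = 330
  P2–K: 29 × 5 = 145
  P2–L: 39 × 6 = 234
  P3–L: 118 × 2 = 236
Total = 153 + 330 + 145 + 234 + 236 = 1098.
(Supply check: P1 ships 83; P2 ships 68; P3 ships 118.)

1098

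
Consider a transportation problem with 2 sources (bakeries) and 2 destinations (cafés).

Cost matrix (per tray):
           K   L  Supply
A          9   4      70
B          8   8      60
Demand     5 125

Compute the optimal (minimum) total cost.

An optimal shipping plan:
  A–L: 70 × 4 = 280
  B–K: 5 × 8 = 40
  B–L: 55 × 8 = 440
Total = 280 + 40 + 440 = 760.
(Supply check: A ships 70; B ships 60.)

760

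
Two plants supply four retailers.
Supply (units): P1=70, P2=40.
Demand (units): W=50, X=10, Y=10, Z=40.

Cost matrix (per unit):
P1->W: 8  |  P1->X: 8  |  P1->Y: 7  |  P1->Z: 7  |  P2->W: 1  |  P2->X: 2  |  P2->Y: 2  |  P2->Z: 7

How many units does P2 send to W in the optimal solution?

The minimum-cost plan:
  P1–W: 10 × 8 = 80
  P1–X: 10 × 8 = 80
  P1–Y: 10 × 7 = 70
  P1–Z: 40 × 7 = 280
  P2–W: 40 × 1 = 40
Total cost = 550.
So P2→W carries 40 units.

40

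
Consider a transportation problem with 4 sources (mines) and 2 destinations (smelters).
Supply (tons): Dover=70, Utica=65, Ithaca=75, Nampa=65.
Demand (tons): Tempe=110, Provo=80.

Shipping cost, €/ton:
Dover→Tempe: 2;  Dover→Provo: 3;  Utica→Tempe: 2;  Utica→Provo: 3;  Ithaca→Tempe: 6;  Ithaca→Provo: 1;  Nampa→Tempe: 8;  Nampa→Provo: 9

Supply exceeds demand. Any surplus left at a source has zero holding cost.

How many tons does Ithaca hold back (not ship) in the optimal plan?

0

Minimum-cost shipments:
  Dover->Tempe: 45 × €2 = €90
  Dover->Provo: 5 × €3 = €15
  Utica->Tempe: 65 × €2 = €130
  Ithaca->Provo: 75 × €1 = €75
Total cost = €310.
Ithaca ships 75 of its 75, leaving 0.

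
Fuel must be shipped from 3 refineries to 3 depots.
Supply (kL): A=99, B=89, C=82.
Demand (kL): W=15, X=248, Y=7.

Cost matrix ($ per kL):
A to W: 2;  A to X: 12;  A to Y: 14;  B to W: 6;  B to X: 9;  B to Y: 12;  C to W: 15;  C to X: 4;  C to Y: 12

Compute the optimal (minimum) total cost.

2181

An optimal shipping plan:
  A->W: 15 × $2 = $30
  A->X: 77 × $12 = $924
  A->Y: 7 × $14 = $98
  B->X: 89 × $9 = $801
  C->X: 82 × $4 = $328
Total = 30 + 924 + 98 + 801 + 328 = $2181.
(Supply check: A ships 99; B ships 89; C ships 82.)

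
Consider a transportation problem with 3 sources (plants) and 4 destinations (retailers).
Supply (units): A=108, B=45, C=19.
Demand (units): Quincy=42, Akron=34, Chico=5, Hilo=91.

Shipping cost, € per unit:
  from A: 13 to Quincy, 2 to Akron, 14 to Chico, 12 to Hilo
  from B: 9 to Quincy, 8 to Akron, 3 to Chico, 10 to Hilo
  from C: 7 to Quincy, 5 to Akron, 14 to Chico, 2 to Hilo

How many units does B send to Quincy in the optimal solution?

The minimum-cost plan:
  A->Quincy: 2 × €13 = €26
  A->Akron: 34 × €2 = €68
  A->Hilo: 72 × €12 = €864
  B->Quincy: 40 × €9 = €360
  B->Chico: 5 × €3 = €15
  C->Hilo: 19 × €2 = €38
Total cost = €1371.
So B→Quincy carries 40 units.

40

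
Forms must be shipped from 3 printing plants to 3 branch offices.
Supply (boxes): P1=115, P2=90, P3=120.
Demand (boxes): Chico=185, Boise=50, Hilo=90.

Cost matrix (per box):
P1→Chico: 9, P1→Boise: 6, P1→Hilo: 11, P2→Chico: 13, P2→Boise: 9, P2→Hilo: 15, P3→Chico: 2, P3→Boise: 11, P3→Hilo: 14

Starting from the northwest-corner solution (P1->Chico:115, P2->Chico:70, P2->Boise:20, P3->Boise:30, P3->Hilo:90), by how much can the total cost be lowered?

Current plan cost = 115·9 + 70·13 + 20·9 + 30·11 + 90·14 = 3715.
Optimal plan:
  P1->Chico: 25 × 9 = 225
  P1->Hilo: 90 × 11 = 990
  P2->Chico: 40 × 13 = 520
  P2->Boise: 50 × 9 = 450
  P3->Chico: 120 × 2 = 240
Optimal cost = 2425.
Saving = 3715 − 2425 = 1290.

1290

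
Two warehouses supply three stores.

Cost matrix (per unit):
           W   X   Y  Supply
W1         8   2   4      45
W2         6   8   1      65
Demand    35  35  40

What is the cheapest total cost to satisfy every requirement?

A cheapest plan:
  W1->W: 10 × 8 = 80
  W1->X: 35 × 2 = 70
  W2->W: 25 × 6 = 150
  W2->Y: 40 × 1 = 40
Total = 80 + 70 + 150 + 40 = 340.

340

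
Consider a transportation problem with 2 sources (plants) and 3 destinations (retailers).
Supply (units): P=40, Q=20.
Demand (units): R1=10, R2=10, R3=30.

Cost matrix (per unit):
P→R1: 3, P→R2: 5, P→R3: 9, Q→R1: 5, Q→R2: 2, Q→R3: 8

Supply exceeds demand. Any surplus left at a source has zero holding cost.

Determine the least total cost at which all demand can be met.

310

Optimal allocation:
  P→R1: 10 × 3 = 30
  P→R3: 20 × 9 = 180
  Q→R2: 10 × 2 = 20
  Q→R3: 10 × 8 = 80
Total = 30 + 180 + 20 + 80 = 310.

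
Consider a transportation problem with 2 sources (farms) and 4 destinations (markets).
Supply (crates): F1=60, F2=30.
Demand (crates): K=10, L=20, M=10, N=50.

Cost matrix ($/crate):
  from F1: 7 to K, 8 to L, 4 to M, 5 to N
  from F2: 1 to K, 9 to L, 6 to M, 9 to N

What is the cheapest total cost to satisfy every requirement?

An optimal shipping plan:
  F1->M: 10 × $4 = $40
  F1->N: 50 × $5 = $250
  F2->K: 10 × $1 = $10
  F2->L: 20 × $9 = $180
Total = 40 + 250 + 10 + 180 = $480.
(Supply check: F1 ships 60; F2 ships 30.)

480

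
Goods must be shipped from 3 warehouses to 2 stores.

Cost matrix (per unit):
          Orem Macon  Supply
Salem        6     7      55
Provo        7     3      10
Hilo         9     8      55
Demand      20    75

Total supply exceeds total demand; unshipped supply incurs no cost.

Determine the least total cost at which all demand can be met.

An optimal shipping plan:
  Salem->Orem: 20 × 6 = 120
  Salem->Macon: 35 × 7 = 245
  Provo->Macon: 10 × 3 = 30
  Hilo->Macon: 30 × 8 = 240
Total = 120 + 245 + 30 + 240 = 635.

635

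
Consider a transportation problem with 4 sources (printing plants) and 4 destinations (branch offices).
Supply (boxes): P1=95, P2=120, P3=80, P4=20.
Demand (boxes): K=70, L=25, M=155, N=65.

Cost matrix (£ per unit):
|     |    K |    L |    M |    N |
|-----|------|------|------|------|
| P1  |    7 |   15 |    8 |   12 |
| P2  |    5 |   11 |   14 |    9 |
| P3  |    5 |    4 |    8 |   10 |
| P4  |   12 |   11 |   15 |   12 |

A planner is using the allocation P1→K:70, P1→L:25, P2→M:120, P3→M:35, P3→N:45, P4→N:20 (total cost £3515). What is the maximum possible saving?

Current plan cost = 70·7 + 25·15 + 120·14 + 35·8 + 45·10 + 20·12 = £3515.
Optimal plan:
  P1→M: 95 × £8 = £760
  P2→K: 70 × £5 = £350
  P2→N: 50 × £9 = £450
  P3→L: 20 × £4 = £80
  P3→M: 60 × £8 = £480
  P4→L: 5 × £11 = £55
  P4→N: 15 × £12 = £180
Optimal cost = £2355.
Saving = 3515 − 2355 = £1160.

1160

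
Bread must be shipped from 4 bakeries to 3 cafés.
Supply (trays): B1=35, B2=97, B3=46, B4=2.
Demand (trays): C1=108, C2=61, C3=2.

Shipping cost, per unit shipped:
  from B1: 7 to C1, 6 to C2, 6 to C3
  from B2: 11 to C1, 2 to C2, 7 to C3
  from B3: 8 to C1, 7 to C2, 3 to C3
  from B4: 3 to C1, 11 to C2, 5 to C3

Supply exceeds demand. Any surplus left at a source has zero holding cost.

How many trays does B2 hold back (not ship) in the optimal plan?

Minimum-cost shipments:
  B1 to C1: 35 × 7 = 245
  B2 to C1: 27 × 11 = 297
  B2 to C2: 61 × 2 = 122
  B3 to C1: 44 × 8 = 352
  B3 to C3: 2 × 3 = 6
  B4 to C1: 2 × 3 = 6
Total cost = 1028.
B2 ships 88 of its 97, leaving 9.

9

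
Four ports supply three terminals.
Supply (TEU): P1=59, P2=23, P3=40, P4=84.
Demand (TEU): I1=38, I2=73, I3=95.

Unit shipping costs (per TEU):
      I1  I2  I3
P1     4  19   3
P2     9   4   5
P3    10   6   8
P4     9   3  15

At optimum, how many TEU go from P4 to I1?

11

Solving gives:
  P1→I1: 27 × 4 = 108
  P1→I3: 32 × 3 = 96
  P2→I3: 23 × 5 = 115
  P3→I3: 40 × 8 = 320
  P4→I1: 11 × 9 = 99
  P4→I2: 73 × 3 = 219
Total cost = 957.
So P4→I1 carries 11 TEU.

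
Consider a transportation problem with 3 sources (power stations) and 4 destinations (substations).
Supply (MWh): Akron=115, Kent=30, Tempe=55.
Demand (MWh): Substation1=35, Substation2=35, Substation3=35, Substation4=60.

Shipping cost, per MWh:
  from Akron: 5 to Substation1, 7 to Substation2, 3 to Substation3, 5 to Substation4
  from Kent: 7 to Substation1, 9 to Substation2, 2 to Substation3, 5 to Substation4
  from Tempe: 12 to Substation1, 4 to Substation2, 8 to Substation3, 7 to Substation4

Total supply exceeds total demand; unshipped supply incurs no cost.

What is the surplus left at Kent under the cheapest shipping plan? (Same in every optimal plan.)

Minimum-cost shipments:
  Akron->Substation1: 35 × 5 = 175
  Akron->Substation3: 5 × 3 = 15
  Akron->Substation4: 60 × 5 = 300
  Kent->Substation3: 30 × 2 = 60
  Tempe->Substation2: 35 × 4 = 140
Total cost = 690.
Kent ships 30 of its 30, leaving 0.

0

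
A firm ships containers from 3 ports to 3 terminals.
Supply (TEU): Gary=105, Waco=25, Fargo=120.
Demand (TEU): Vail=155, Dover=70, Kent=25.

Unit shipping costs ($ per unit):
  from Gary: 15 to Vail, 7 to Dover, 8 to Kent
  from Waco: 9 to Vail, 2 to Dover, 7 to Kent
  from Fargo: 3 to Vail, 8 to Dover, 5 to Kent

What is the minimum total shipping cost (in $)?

An optimal shipping plan:
  Gary->Vail: 10 × $15 = $150
  Gary->Dover: 70 × $7 = $490
  Gary->Kent: 25 × $8 = $200
  Waco->Vail: 25 × $9 = $225
  Fargo->Vail: 120 × $3 = $360
Total = 150 + 490 + 200 + 225 + 360 = $1425.
(Supply check: Gary ships 105; Waco ships 25; Fargo ships 120.)

1425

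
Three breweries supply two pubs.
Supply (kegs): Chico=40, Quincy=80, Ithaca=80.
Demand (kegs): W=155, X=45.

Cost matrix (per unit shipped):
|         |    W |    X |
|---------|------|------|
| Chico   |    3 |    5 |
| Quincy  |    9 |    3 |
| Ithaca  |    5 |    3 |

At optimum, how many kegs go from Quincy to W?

35

Solving gives:
  Chico->W: 40 × 3 = 120
  Quincy->W: 35 × 9 = 315
  Quincy->X: 45 × 3 = 135
  Ithaca->W: 80 × 5 = 400
Total cost = 970.
So Quincy→W carries 35 kegs.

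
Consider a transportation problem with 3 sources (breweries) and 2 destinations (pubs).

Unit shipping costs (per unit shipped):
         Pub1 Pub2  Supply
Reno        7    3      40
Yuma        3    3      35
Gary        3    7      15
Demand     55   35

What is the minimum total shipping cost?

Optimal allocation:
  Reno–Pub1: 5 kegs
  Reno–Pub2: 35 kegs
  Yuma–Pub1: 35 kegs
  Gary–Pub1: 15 kegs
Total cost = 290.

290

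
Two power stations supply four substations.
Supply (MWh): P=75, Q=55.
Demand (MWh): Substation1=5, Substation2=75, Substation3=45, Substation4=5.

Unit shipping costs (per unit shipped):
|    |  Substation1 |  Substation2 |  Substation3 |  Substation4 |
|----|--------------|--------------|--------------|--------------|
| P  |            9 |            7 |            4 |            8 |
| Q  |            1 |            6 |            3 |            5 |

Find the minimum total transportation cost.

Optimal allocation:
  P–Substation2: 30 × 7 = 210
  P–Substation3: 45 × 4 = 180
  Q–Substation1: 5 × 1 = 5
  Q–Substation2: 45 × 6 = 270
  Q–Substation4: 5 × 5 = 25
Total = 210 + 180 + 5 + 270 + 25 = 690.

690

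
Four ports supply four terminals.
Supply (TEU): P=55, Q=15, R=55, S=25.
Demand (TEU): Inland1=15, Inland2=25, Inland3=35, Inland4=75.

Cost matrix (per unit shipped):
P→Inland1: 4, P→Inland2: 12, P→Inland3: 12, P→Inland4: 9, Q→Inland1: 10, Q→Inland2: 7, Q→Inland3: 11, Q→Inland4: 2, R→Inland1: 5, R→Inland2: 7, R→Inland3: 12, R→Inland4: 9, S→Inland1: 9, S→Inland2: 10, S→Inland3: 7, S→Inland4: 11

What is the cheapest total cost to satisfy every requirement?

One minimum-cost allocation:
  P→Inland1: 15 TEU
  P→Inland4: 40 TEU
  Q→Inland4: 15 TEU
  R→Inland2: 25 TEU
  R→Inland3: 10 TEU
  R→Inland4: 20 TEU
  S→Inland3: 25 TEU
Total cost = 1100.
(Supply check: P ships 55; Q ships 15; R ships 55; S ships 25.)

1100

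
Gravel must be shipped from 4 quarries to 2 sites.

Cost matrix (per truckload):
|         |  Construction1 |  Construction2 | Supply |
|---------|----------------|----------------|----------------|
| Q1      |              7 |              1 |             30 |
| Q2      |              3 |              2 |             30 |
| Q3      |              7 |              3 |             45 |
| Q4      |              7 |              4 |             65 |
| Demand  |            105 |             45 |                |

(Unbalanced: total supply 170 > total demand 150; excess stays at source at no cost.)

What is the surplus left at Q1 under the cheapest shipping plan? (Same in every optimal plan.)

0

Minimum-cost shipments:
  Q1→Construction2: 30 × 1 = 30
  Q2→Construction1: 30 × 3 = 90
  Q3→Construction1: 30 × 7 = 210
  Q3→Construction2: 15 × 3 = 45
  Q4→Construction1: 45 × 7 = 315
Total cost = 690.
Q1 ships 30 of its 30, leaving 0.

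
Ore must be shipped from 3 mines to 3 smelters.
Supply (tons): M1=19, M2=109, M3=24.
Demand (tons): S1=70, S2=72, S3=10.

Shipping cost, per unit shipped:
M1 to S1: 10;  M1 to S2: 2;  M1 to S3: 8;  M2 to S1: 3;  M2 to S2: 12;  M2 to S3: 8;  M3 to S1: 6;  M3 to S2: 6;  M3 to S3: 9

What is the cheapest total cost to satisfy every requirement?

820

An optimal shipping plan:
  M1→S2: 19 × 2 = 38
  M2→S1: 70 × 3 = 210
  M2→S2: 29 × 12 = 348
  M2→S3: 10 × 8 = 80
  M3→S2: 24 × 6 = 144
Total = 38 + 210 + 348 + 80 + 144 = 820.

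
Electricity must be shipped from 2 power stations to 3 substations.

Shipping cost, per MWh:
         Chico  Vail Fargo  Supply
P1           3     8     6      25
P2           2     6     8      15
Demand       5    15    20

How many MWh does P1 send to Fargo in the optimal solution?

20

Solving gives:
  P1–Chico: 5 MWh
  P1–Fargo: 20 MWh
  P2–Vail: 15 MWh
Total cost = 225.
So P1→Fargo carries 20 MWh.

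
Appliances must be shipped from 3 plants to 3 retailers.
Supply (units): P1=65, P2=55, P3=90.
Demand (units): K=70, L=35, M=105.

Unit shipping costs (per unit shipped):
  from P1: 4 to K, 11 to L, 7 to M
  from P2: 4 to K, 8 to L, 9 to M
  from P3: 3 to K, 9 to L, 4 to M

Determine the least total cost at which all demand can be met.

1025

A cheapest plan:
  P1->K: 50 × 4 = 200
  P1->M: 15 × 7 = 105
  P2->K: 20 × 4 = 80
  P2->L: 35 × 8 = 280
  P3->M: 90 × 4 = 360
Total = 200 + 105 + 80 + 280 + 360 = 1025.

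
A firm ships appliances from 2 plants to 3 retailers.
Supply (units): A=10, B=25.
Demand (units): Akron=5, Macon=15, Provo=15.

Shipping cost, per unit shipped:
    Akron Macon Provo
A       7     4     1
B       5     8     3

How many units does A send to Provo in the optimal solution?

0

Solving gives:
  A–Macon: 10 × 4 = 40
  B–Akron: 5 × 5 = 25
  B–Macon: 5 × 8 = 40
  B–Provo: 15 × 3 = 45
Total cost = 150.
The route A→Provo is not used.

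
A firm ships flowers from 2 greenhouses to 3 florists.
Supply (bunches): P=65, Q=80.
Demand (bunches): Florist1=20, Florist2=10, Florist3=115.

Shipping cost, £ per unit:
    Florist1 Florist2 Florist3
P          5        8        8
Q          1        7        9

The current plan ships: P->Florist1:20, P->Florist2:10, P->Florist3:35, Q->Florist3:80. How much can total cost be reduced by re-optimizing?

120

Current plan cost = 20·5 + 10·8 + 35·8 + 80·9 = £1180.
Optimal plan:
  P→Florist3: 65 × £8 = £520
  Q→Florist1: 20 × £1 = £20
  Q→Florist2: 10 × £7 = £70
  Q→Florist3: 50 × £9 = £450
Optimal cost = £1060.
Saving = 1180 − 1060 = £120.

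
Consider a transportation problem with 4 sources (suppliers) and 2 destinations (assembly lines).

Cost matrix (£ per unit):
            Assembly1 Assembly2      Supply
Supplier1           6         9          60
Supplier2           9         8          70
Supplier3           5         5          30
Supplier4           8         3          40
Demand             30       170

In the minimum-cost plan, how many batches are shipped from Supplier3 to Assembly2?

30

The minimum-cost plan:
  Supplier1→Assembly1: 30 × £6 = £180
  Supplier1→Assembly2: 30 × £9 = £270
  Supplier2→Assembly2: 70 × £8 = £560
  Supplier3→Assembly2: 30 × £5 = £150
  Supplier4→Assembly2: 40 × £3 = £120
Total cost = £1280.
So Supplier3→Assembly2 carries 30 batches.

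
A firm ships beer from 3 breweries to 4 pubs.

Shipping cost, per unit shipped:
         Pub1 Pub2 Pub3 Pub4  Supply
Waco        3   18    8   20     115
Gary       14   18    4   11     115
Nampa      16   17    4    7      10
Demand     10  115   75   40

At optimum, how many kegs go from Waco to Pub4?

0

Solving gives:
  Waco–Pub1: 10 kegs
  Waco–Pub2: 105 kegs
  Gary–Pub2: 10 kegs
  Gary–Pub3: 75 kegs
  Gary–Pub4: 30 kegs
  Nampa–Pub4: 10 kegs
Total cost = 2800.
The route Waco→Pub4 is not used.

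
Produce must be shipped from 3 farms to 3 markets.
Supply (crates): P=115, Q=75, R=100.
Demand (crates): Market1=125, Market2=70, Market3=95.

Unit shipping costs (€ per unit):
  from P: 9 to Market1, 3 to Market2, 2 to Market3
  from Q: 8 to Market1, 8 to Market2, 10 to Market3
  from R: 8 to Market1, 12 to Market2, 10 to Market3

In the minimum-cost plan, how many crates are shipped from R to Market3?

Optimal shipments:
  P→Market2: 20 × €3 = €60
  P→Market3: 95 × €2 = €190
  Q→Market1: 25 × €8 = €200
  Q→Market2: 50 × €8 = €400
  R→Market1: 100 × €8 = €800
Total cost = €1650.
The route R→Market3 is not used.

0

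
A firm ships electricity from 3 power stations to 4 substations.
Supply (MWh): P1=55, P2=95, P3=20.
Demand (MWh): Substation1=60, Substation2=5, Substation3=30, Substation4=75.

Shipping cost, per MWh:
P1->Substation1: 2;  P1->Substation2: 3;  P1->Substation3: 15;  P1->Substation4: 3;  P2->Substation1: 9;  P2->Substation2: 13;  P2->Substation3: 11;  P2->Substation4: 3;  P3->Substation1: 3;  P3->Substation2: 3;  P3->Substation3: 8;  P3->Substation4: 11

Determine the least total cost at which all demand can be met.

Optimal allocation:
  P1→Substation1: 55 × 2 = 110
  P2→Substation3: 20 × 11 = 220
  P2→Substation4: 75 × 3 = 225
  P3→Substation1: 5 × 3 = 15
  P3→Substation2: 5 × 3 = 15
  P3→Substation3: 10 × 8 = 80
Total = 110 + 220 + 225 + 15 + 15 + 80 = 665.
(Supply check: P1 ships 55; P2 ships 95; P3 ships 20.)

665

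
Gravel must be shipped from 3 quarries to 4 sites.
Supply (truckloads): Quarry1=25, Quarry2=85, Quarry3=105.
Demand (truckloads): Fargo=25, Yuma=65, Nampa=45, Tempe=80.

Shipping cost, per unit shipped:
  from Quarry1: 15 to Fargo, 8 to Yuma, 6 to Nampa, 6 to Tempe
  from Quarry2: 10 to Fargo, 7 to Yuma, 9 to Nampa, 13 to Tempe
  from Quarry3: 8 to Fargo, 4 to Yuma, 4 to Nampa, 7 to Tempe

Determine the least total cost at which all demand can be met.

One minimum-cost allocation:
  Quarry1–Tempe: 25 truckloads
  Quarry2–Fargo: 25 truckloads
  Quarry2–Yuma: 60 truckloads
  Quarry3–Yuma: 5 truckloads
  Quarry3–Nampa: 45 truckloads
  Quarry3–Tempe: 55 truckloads
Total cost = 1405.

1405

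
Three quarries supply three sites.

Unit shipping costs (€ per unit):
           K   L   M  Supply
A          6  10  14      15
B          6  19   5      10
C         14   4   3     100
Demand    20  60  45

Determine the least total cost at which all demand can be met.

505

A cheapest plan:
  A->K: 15 × €6 = €90
  B->K: 5 × €6 = €30
  B->M: 5 × €5 = €25
  C->L: 60 × €4 = €240
  C->M: 40 × €3 = €120
Total = 90 + 30 + 25 + 240 + 120 = €505.
(Supply check: A ships 15; B ships 10; C ships 100.)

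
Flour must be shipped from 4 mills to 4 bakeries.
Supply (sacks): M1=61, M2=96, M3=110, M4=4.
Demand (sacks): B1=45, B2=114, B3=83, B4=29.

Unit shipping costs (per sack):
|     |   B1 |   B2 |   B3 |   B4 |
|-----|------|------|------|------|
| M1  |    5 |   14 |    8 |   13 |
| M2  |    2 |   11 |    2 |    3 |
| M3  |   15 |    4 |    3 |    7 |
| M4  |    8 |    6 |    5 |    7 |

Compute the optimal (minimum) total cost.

Optimal allocation:
  M1–B1: 45 × 5 = 225
  M1–B3: 16 × 8 = 128
  M2–B3: 67 × 2 = 134
  M2–B4: 29 × 3 = 87
  M3–B2: 110 × 4 = 440
  M4–B2: 4 × 6 = 24
Total = 225 + 128 + 134 + 87 + 440 + 24 = 1038.

1038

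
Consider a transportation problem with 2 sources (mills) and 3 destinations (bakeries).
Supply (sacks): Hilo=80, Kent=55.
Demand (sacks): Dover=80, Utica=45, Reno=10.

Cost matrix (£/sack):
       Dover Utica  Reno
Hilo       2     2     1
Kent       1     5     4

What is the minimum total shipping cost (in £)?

205

An optimal shipping plan:
  Hilo–Dover: 25 × £2 = £50
  Hilo–Utica: 45 × £2 = £90
  Hilo–Reno: 10 × £1 = £10
  Kent–Dover: 55 × £1 = £55
Total = 50 + 90 + 10 + 55 = £205.
(Supply check: Hilo ships 80; Kent ships 55.)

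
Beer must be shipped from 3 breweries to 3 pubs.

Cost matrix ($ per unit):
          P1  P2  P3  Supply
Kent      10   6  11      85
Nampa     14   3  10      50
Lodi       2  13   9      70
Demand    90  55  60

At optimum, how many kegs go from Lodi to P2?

0

Solving gives:
  Kent to P1: 20 kegs
  Kent to P2: 5 kegs
  Kent to P3: 60 kegs
  Nampa to P2: 50 kegs
  Lodi to P1: 70 kegs
Total cost = $1180.
The route Lodi→P2 is not used.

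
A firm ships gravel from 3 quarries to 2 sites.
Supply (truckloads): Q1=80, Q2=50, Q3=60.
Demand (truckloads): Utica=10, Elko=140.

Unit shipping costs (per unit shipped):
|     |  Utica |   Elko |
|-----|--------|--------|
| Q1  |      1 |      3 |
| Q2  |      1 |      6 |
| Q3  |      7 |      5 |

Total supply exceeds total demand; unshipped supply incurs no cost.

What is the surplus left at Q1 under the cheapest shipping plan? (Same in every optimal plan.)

Minimum-cost shipments:
  Q1–Elko: 80 truckloads
  Q2–Utica: 10 truckloads
  Q3–Elko: 60 truckloads
Total cost = 550.
Q1 ships 80 of its 80, leaving 0.

0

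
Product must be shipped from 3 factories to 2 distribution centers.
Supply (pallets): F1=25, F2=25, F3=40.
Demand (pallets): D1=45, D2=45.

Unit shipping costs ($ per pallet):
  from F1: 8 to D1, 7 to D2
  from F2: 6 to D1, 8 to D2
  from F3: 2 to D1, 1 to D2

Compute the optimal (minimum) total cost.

A cheapest plan:
  F1 to D1: 20 pallets
  F1 to D2: 5 pallets
  F2 to D1: 25 pallets
  F3 to D2: 40 pallets
Total cost = $385.

385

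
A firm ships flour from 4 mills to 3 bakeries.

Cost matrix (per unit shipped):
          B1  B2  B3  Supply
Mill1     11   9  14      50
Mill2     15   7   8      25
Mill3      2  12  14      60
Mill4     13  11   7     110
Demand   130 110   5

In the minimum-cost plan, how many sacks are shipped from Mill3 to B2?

0

Solving gives:
  Mill1–B2: 50 × 9 = 450
  Mill2–B2: 25 × 7 = 175
  Mill3–B1: 60 × 2 = 120
  Mill4–B1: 70 × 13 = 910
  Mill4–B2: 35 × 11 = 385
  Mill4–B3: 5 × 7 = 35
Total cost = 2075.
The route Mill3→B2 is not used.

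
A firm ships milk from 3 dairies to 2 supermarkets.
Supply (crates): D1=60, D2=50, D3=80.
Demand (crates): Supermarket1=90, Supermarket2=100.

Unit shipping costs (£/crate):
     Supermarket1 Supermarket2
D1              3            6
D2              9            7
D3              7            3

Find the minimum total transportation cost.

A cheapest plan:
  D1 to Supermarket1: 60 crates
  D2 to Supermarket1: 30 crates
  D2 to Supermarket2: 20 crates
  D3 to Supermarket2: 80 crates
Total cost = £830.

830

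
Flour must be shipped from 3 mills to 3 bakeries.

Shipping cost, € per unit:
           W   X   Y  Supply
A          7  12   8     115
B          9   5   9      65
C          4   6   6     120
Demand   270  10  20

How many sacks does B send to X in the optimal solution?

10

Solving gives:
  A to W: 115 × €7 = €805
  B to W: 35 × €9 = €315
  B to X: 10 × €5 = €50
  B to Y: 20 × €9 = €180
  C to W: 120 × €4 = €480
Total cost = €1830.
So B→X carries 10 sacks.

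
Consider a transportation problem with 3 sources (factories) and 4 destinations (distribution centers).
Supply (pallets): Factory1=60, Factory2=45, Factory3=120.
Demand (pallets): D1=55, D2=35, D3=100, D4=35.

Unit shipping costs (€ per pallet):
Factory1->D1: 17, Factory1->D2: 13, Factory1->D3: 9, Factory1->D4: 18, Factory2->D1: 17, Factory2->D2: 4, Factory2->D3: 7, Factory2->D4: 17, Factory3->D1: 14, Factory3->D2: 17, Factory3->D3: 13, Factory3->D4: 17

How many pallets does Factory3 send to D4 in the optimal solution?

Solving gives:
  Factory1–D3: 60 × €9 = €540
  Factory2–D2: 35 × €4 = €140
  Factory2–D3: 10 × €7 = €70
  Factory3–D1: 55 × €14 = €770
  Factory3–D3: 30 × €13 = €390
  Factory3–D4: 35 × €17 = €595
Total cost = €2505.
So Factory3→D4 carries 35 pallets.

35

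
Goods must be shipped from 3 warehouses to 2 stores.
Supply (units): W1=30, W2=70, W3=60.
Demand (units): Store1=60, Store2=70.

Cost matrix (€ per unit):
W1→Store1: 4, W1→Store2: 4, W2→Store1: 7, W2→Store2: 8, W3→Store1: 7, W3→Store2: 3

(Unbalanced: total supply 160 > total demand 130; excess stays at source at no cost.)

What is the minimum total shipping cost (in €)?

Optimal allocation:
  W1→Store1: 20 × €4 = €80
  W1→Store2: 10 × €4 = €40
  W2→Store1: 40 × €7 = €280
  W3→Store2: 60 × €3 = €180
Total = 80 + 40 + 280 + 180 = €580.

580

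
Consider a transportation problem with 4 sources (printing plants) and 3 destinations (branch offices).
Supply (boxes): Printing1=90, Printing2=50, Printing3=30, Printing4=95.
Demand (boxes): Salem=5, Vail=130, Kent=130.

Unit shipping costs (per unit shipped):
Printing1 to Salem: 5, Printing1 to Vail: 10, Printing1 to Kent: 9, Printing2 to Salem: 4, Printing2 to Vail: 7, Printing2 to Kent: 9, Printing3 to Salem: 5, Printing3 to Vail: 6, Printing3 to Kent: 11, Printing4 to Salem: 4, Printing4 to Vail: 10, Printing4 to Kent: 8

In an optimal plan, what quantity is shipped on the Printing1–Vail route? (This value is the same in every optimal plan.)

Optimal shipments:
  Printing1->Vail: 50 × 10 = 500
  Printing1->Kent: 40 × 9 = 360
  Printing2->Vail: 50 × 7 = 350
  Printing3->Vail: 30 × 6 = 180
  Printing4->Salem: 5 × 4 = 20
  Printing4->Kent: 90 × 8 = 720
Total cost = 2130.
So Printing1→Vail carries 50 boxes.

50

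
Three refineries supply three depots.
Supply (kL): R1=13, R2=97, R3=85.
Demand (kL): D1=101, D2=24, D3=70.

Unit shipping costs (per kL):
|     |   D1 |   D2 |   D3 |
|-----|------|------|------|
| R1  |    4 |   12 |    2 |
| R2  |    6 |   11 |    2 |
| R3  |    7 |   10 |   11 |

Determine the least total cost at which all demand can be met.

A cheapest plan:
  R1–D1: 13 × 4 = 52
  R2–D1: 27 × 6 = 162
  R2–D3: 70 × 2 = 140
  R3–D1: 61 × 7 = 427
  R3–D2: 24 × 10 = 240
Total = 52 + 162 + 140 + 427 + 240 = 1021.
(Supply check: R1 ships 13; R2 ships 97; R3 ships 85.)

1021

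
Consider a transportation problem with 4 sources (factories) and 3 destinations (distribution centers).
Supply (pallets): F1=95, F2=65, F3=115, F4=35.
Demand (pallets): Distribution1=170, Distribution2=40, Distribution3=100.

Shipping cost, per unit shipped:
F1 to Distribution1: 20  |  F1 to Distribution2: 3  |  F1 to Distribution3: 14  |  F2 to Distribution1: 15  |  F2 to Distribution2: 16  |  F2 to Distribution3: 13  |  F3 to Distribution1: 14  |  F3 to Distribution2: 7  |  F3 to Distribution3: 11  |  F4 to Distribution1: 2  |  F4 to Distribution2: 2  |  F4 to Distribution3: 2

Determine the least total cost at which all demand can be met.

3410

An optimal shipping plan:
  F1–Distribution2: 40 pallets
  F1–Distribution3: 55 pallets
  F2–Distribution1: 65 pallets
  F3–Distribution1: 70 pallets
  F3–Distribution3: 45 pallets
  F4–Distribution1: 35 pallets
Total cost = 3410.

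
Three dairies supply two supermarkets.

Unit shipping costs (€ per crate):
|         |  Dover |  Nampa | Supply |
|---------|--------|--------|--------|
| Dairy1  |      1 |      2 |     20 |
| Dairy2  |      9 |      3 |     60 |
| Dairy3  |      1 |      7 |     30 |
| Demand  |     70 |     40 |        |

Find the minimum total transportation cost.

350

One minimum-cost allocation:
  Dairy1->Dover: 20 × €1 = €20
  Dairy2->Dover: 20 × €9 = €180
  Dairy2->Nampa: 40 × €3 = €120
  Dairy3->Dover: 30 × €1 = €30
Total = 20 + 180 + 120 + 30 = €350.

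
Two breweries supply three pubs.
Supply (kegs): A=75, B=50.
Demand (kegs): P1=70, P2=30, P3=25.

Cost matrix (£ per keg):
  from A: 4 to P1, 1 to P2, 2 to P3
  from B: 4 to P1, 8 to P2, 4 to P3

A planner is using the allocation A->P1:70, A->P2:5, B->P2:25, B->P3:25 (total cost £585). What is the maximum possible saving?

Current plan cost = 70·4 + 5·1 + 25·8 + 25·4 = £585.
Optimal plan:
  A–P1: 20 kegs
  A–P2: 30 kegs
  A–P3: 25 kegs
  B–P1: 50 kegs
Optimal cost = £360.
Saving = 585 − 360 = £225.

225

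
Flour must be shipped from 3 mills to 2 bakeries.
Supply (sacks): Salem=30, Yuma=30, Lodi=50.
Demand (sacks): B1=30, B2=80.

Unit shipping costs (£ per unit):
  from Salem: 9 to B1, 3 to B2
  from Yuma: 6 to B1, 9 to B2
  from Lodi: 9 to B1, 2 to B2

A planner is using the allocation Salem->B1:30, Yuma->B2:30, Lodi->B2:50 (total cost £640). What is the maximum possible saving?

270

Current plan cost = 30·9 + 30·9 + 50·2 = £640.
Optimal plan:
  Salem to B2: 30 × £3 = £90
  Yuma to B1: 30 × £6 = £180
  Lodi to B2: 50 × £2 = £100
Optimal cost = £370.
Saving = 640 − 370 = £270.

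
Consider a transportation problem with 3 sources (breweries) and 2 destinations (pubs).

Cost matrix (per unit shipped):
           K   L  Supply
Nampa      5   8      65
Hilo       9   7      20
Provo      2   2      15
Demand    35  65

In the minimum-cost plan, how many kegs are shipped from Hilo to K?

Optimal shipments:
  Nampa→K: 35 × 5 = 175
  Nampa→L: 30 × 8 = 240
  Hilo→L: 20 × 7 = 140
  Provo→L: 15 × 2 = 30
Total cost = 585.
The route Hilo→K is not used.

0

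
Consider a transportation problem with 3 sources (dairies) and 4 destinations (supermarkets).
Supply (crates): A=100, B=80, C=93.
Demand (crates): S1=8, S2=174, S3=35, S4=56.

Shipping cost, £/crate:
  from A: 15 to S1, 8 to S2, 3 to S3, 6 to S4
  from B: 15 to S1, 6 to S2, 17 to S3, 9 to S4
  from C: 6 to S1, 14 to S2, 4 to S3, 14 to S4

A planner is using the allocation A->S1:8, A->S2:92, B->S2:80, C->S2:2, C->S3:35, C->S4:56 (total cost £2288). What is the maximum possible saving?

Current plan cost = 8·15 + 92·8 + 80·6 + 2·14 + 35·4 + 56·14 = £2288.
Optimal plan:
  A->S2: 44 × £8 = £352
  A->S4: 56 × £6 = £336
  B->S2: 80 × £6 = £480
  C->S1: 8 × £6 = £48
  C->S2: 50 × £14 = £700
  C->S3: 35 × £4 = £140
Optimal cost = £2056.
Saving = 2288 − 2056 = £232.

232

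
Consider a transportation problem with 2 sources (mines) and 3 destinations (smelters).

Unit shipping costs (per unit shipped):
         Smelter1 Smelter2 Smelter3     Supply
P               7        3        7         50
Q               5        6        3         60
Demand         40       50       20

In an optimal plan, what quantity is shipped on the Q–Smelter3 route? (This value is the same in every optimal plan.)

Optimal shipments:
  P->Smelter2: 50 × 3 = 150
  Q->Smelter1: 40 × 5 = 200
  Q->Smelter3: 20 × 3 = 60
Total cost = 410.
So Q→Smelter3 carries 20 tons.

20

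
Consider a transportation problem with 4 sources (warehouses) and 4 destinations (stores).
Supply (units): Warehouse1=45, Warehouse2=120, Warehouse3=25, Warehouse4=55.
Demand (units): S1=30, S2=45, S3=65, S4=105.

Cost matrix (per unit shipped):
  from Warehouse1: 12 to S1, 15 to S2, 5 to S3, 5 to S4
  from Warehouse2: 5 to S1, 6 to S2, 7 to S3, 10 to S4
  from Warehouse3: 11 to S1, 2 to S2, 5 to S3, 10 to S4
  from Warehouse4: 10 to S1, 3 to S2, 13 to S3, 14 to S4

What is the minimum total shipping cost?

1555

A cheapest plan:
  Warehouse1–S4: 45 units
  Warehouse2–S1: 30 units
  Warehouse2–S3: 40 units
  Warehouse2–S4: 50 units
  Warehouse3–S3: 25 units
  Warehouse4–S2: 45 units
  Warehouse4–S4: 10 units
Total cost = 1555.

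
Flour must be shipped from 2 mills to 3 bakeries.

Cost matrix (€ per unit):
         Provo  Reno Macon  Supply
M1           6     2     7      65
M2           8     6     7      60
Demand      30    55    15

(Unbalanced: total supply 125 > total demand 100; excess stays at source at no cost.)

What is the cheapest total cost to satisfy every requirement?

435

One minimum-cost allocation:
  M1–Provo: 10 × €6 = €60
  M1–Reno: 55 × €2 = €110
  M2–Provo: 20 × €8 = €160
  M2–Macon: 15 × €7 = €105
Total = 60 + 110 + 160 + 105 = €435.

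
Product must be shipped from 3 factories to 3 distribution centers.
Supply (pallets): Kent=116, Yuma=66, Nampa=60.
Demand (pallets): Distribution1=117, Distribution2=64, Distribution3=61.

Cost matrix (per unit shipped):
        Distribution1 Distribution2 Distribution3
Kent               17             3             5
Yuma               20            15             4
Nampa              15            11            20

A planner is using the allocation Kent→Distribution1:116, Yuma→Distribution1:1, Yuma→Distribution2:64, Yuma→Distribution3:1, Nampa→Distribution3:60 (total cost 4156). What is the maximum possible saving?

Current plan cost = 116·17 + 1·20 + 64·15 + 1·4 + 60·20 = 4156.
Optimal plan:
  Kent→Distribution1: 52 × 17 = 884
  Kent→Distribution2: 64 × 3 = 192
  Yuma→Distribution1: 5 × 20 = 100
  Yuma→Distribution3: 61 × 4 = 244
  Nampa→Distribution1: 60 × 15 = 900
Optimal cost = 2320.
Saving = 4156 − 2320 = 1836.

1836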